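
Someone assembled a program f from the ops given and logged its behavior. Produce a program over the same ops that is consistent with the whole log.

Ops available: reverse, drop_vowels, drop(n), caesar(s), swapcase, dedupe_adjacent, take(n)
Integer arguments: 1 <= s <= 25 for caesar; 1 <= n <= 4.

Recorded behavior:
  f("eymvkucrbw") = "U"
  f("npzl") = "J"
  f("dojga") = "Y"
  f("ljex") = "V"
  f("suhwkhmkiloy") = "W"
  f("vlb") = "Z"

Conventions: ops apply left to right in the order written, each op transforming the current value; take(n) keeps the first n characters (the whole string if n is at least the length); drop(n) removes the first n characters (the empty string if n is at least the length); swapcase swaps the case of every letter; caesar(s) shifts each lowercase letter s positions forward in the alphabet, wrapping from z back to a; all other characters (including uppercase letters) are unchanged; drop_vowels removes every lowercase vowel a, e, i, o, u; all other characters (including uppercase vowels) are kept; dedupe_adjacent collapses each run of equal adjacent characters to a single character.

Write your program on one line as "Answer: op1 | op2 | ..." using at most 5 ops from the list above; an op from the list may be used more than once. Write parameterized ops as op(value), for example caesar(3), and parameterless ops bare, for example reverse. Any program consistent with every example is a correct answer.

caesar(24) | reverse | swapcase | take(2) | take(1)

Check, running the answer program on each example:
  "eymvkucrbw" -> "cwktisapzu" -> "uzpasitkwc" -> "UZPASITKWC" -> "UZ" -> "U"
  "npzl" -> "lnxj" -> "jxnl" -> "JXNL" -> "JX" -> "J"
  "dojga" -> "bmhey" -> "yehmb" -> "YEHMB" -> "YE" -> "Y"
  "ljex" -> "jhcv" -> "vchj" -> "VCHJ" -> "VC" -> "V"
  "suhwkhmkiloy" -> "qsfuifkigjmw" -> "wmjgikfiufsq" -> "WMJGIKFIUFSQ" -> "WM" -> "W"
  "vlb" -> "tjz" -> "zjt" -> "ZJT" -> "ZJ" -> "Z"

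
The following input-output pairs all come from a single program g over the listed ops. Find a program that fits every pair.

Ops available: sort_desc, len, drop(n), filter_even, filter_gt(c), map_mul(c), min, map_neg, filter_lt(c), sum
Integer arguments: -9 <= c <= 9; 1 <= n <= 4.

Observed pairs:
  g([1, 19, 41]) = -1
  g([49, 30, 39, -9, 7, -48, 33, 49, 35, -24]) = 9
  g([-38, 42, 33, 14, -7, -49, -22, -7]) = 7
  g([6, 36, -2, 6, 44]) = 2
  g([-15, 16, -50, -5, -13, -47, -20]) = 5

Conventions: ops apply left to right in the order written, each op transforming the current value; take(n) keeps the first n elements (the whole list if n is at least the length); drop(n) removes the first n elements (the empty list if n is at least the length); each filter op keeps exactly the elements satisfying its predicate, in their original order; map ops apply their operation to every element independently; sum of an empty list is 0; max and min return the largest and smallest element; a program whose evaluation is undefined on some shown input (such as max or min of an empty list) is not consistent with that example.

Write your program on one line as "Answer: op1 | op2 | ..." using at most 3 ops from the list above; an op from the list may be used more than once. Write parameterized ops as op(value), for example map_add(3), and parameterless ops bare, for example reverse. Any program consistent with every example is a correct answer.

map_neg | filter_gt(-5) | min

Check, running the answer program on each example:
  [1, 19, 41] -> [-1, -19, -41] -> [-1] -> -1
  [49, 30, 39, -9, 7, -48, 33, 49, 35, -24] -> [-49, -30, -39, 9, -7, 48, -33, -49, -35, 24] -> [9, 48, 24] -> 9
  [-38, 42, 33, 14, -7, -49, -22, -7] -> [38, -42, -33, -14, 7, 49, 22, 7] -> [38, 7, 49, 22, 7] -> 7
  [6, 36, -2, 6, 44] -> [-6, -36, 2, -6, -44] -> [2] -> 2
  [-15, 16, -50, -5, -13, -47, -20] -> [15, -16, 50, 5, 13, 47, 20] -> [15, 50, 5, 13, 47, 20] -> 5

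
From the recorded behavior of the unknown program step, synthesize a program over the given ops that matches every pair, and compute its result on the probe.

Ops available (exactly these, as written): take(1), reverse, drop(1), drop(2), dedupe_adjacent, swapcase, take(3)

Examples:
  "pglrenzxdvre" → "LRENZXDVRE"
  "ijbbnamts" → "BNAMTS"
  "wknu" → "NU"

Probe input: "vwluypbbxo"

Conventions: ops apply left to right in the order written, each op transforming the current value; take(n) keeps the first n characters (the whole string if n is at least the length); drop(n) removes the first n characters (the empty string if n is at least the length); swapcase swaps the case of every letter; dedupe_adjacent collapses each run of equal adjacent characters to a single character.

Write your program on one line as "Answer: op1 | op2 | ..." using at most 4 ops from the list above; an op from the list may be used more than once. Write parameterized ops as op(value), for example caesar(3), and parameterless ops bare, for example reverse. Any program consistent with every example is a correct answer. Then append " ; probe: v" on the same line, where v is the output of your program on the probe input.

swapcase | dedupe_adjacent | drop(2) ; probe: "LUYPBXO"

Check, running the answer program on each example:
  "pglrenzxdvre" -> "PGLRENZXDVRE" -> "PGLRENZXDVRE" -> "LRENZXDVRE"
  "ijbbnamts" -> "IJBBNAMTS" -> "IJBNAMTS" -> "BNAMTS"
  "wknu" -> "WKNU" -> "WKNU" -> "NU"
  probe: "vwluypbbxo" -> "VWLUYPBBXO" -> "VWLUYPBXO" -> "LUYPBXO"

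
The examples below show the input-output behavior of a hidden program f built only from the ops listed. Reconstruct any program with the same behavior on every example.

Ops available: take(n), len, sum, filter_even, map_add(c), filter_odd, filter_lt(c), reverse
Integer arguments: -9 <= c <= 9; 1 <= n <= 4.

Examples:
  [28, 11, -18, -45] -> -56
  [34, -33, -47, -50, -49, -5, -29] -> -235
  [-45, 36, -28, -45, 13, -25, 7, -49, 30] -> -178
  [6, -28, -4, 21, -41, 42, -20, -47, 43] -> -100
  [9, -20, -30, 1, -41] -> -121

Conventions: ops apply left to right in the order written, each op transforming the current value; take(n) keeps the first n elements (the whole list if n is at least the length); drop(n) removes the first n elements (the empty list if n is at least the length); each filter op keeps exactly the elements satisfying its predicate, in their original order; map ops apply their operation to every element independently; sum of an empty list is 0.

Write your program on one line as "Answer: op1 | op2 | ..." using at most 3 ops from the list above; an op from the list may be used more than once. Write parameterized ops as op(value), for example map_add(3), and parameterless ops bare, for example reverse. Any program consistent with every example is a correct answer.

map_add(-8) | sum

Check, running the answer program on each example:
  [28, 11, -18, -45] -> [20, 3, -26, -53] -> -56
  [34, -33, -47, -50, -49, -5, -29] -> [26, -41, -55, -58, -57, -13, -37] -> -235
  [-45, 36, -28, -45, 13, -25, 7, -49, 30] -> [-53, 28, -36, -53, 5, -33, -1, -57, 22] -> -178
  [6, -28, -4, 21, -41, 42, -20, -47, 43] -> [-2, -36, -12, 13, -49, 34, -28, -55, 35] -> -100
  [9, -20, -30, 1, -41] -> [1, -28, -38, -7, -49] -> -121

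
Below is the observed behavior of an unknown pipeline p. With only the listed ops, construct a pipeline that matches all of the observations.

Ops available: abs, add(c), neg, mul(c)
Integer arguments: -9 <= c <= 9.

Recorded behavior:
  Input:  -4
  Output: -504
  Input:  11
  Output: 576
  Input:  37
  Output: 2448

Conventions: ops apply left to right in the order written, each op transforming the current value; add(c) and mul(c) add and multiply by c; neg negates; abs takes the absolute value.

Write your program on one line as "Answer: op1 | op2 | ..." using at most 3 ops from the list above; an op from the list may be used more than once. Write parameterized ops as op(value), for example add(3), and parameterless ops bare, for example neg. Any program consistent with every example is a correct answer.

add(-3) | mul(9) | mul(8)

Check, running the answer program on each example:
  -4 -> -7 -> -63 -> -504
  11 -> 8 -> 72 -> 576
  37 -> 34 -> 306 -> 2448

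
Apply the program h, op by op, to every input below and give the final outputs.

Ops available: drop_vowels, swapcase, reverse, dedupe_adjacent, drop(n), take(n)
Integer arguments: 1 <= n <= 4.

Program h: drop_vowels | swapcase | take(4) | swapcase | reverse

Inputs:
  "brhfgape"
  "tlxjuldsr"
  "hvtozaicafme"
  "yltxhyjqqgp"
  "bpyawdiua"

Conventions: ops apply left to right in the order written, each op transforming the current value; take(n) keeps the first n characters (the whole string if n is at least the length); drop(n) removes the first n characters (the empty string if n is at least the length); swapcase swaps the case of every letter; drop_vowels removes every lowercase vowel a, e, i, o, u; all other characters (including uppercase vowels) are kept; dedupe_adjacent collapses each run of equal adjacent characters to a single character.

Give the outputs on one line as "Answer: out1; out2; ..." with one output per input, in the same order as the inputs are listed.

"fhrb"; "jxlt"; "ztvh"; "xtly"; "wypb"

Execution, op by op:
  "brhfgape" -> "brhfgp" -> "BRHFGP" -> "BRHF" -> "brhf" -> "fhrb"
  "tlxjuldsr" -> "tlxjldsr" -> "TLXJLDSR" -> "TLXJ" -> "tlxj" -> "jxlt"
  "hvtozaicafme" -> "hvtzcfm" -> "HVTZCFM" -> "HVTZ" -> "hvtz" -> "ztvh"
  "yltxhyjqqgp" -> "yltxhyjqqgp" -> "YLTXHYJQQGP" -> "YLTX" -> "yltx" -> "xtly"
  "bpyawdiua" -> "bpywd" -> "BPYWD" -> "BPYW" -> "bpyw" -> "wypb"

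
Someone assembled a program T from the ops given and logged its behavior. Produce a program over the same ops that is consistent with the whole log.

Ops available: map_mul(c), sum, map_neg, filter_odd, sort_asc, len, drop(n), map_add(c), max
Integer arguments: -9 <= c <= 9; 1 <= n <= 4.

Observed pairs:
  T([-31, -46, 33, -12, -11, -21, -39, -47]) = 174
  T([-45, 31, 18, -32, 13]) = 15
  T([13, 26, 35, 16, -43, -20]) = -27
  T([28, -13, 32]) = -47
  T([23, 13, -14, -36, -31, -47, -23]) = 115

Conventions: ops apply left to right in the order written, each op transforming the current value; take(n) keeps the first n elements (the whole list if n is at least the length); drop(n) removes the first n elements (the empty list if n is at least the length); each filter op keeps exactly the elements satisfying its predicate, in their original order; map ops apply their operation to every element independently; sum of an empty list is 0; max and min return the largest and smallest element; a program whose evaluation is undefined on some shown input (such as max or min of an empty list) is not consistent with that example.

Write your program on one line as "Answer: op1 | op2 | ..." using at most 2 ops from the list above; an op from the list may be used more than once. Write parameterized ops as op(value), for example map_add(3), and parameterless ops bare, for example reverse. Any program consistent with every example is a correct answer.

map_neg | sum

Check, running the answer program on each example:
  [-31, -46, 33, -12, -11, -21, -39, -47] -> [31, 46, -33, 12, 11, 21, 39, 47] -> 174
  [-45, 31, 18, -32, 13] -> [45, -31, -18, 32, -13] -> 15
  [13, 26, 35, 16, -43, -20] -> [-13, -26, -35, -16, 43, 20] -> -27
  [28, -13, 32] -> [-28, 13, -32] -> -47
  [23, 13, -14, -36, -31, -47, -23] -> [-23, -13, 14, 36, 31, 47, 23] -> 115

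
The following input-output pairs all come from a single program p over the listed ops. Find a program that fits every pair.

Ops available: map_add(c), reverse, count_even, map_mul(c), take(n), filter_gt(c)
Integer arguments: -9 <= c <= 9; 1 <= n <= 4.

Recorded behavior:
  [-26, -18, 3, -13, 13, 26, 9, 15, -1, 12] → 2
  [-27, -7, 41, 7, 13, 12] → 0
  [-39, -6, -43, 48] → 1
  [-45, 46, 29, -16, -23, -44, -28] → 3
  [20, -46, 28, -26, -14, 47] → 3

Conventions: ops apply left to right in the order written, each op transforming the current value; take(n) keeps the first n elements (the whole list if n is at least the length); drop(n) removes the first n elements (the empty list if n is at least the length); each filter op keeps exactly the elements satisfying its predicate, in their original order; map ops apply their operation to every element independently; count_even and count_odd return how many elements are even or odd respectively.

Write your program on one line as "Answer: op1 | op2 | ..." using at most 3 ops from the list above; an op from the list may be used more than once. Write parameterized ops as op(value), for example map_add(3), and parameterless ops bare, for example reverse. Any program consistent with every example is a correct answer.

map_mul(-1) | filter_gt(-4) | count_even

Check, running the answer program on each example:
  [-26, -18, 3, -13, 13, 26, 9, 15, -1, 12] -> [26, 18, -3, 13, -13, -26, -9, -15, 1, -12] -> [26, 18, -3, 13, 1] -> 2
  [-27, -7, 41, 7, 13, 12] -> [27, 7, -41, -7, -13, -12] -> [27, 7] -> 0
  [-39, -6, -43, 48] -> [39, 6, 43, -48] -> [39, 6, 43] -> 1
  [-45, 46, 29, -16, -23, -44, -28] -> [45, -46, -29, 16, 23, 44, 28] -> [45, 16, 23, 44, 28] -> 3
  [20, -46, 28, -26, -14, 47] -> [-20, 46, -28, 26, 14, -47] -> [46, 26, 14] -> 3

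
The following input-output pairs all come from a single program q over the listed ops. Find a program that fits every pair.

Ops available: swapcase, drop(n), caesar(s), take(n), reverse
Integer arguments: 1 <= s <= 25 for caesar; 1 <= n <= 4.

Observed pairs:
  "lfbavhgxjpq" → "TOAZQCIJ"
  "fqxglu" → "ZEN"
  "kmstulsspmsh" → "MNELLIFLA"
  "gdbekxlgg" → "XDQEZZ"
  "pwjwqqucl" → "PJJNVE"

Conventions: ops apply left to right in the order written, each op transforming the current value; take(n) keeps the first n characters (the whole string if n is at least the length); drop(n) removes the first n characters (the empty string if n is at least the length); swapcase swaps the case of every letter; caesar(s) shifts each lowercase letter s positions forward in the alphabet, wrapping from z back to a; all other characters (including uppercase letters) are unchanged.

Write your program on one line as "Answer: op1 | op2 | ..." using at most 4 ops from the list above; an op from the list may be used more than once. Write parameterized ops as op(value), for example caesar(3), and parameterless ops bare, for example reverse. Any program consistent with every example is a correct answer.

caesar(19) | swapcase | drop(3)

Check, running the answer program on each example:
  "lfbavhgxjpq" -> "eyutoazqcij" -> "EYUTOAZQCIJ" -> "TOAZQCIJ"
  "fqxglu" -> "yjqzen" -> "YJQZEN" -> "ZEN"
  "kmstulsspmsh" -> "dflmnellifla" -> "DFLMNELLIFLA" -> "MNELLIFLA"
  "gdbekxlgg" -> "zwuxdqezz" -> "ZWUXDQEZZ" -> "XDQEZZ"
  "pwjwqqucl" -> "ipcpjjnve" -> "IPCPJJNVE" -> "PJJNVE"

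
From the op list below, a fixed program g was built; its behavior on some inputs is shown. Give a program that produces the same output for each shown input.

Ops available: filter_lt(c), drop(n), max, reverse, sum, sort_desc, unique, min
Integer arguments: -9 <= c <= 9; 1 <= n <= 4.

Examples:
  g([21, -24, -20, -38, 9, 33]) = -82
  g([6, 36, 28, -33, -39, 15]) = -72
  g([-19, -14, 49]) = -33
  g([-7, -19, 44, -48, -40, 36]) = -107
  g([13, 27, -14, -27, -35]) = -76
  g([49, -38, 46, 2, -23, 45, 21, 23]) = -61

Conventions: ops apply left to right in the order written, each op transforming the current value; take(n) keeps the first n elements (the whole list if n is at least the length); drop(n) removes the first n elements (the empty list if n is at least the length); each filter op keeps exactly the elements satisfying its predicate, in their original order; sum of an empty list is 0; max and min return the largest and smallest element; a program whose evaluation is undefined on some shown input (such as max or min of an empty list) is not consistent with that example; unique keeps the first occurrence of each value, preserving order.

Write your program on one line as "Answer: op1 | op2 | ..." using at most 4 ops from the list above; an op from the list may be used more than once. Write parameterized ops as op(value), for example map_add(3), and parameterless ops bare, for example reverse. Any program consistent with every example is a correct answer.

filter_lt(9) | filter_lt(-8) | sort_desc | sum

Check, running the answer program on each example:
  [21, -24, -20, -38, 9, 33] -> [-24, -20, -38] -> [-24, -20, -38] -> [-20, -24, -38] -> -82
  [6, 36, 28, -33, -39, 15] -> [6, -33, -39] -> [-33, -39] -> [-33, -39] -> -72
  [-19, -14, 49] -> [-19, -14] -> [-19, -14] -> [-14, -19] -> -33
  [-7, -19, 44, -48, -40, 36] -> [-7, -19, -48, -40] -> [-19, -48, -40] -> [-19, -40, -48] -> -107
  [13, 27, -14, -27, -35] -> [-14, -27, -35] -> [-14, -27, -35] -> [-14, -27, -35] -> -76
  [49, -38, 46, 2, -23, 45, 21, 23] -> [-38, 2, -23] -> [-38, -23] -> [-23, -38] -> -61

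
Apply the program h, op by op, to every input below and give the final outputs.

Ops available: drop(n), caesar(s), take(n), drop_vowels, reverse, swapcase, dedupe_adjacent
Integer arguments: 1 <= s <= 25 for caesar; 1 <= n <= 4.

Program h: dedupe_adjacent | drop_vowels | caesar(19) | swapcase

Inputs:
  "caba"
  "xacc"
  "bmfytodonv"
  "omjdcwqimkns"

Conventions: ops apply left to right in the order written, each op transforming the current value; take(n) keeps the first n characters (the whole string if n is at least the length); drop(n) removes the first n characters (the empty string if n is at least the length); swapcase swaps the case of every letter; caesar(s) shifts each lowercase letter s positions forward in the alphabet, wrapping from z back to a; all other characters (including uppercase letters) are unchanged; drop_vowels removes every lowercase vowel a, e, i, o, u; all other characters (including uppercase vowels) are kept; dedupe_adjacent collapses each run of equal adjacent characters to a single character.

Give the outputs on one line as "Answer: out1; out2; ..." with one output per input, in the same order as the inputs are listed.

"VU"; "QV"; "UFYRMWGO"; "FCWVPJFDGL"

Execution, op by op:
  "caba" -> "caba" -> "cb" -> "vu" -> "VU"
  "xacc" -> "xac" -> "xc" -> "qv" -> "QV"
  "bmfytodonv" -> "bmfytodonv" -> "bmfytdnv" -> "ufyrmwgo" -> "UFYRMWGO"
  "omjdcwqimkns" -> "omjdcwqimkns" -> "mjdcwqmkns" -> "fcwvpjfdgl" -> "FCWVPJFDGL"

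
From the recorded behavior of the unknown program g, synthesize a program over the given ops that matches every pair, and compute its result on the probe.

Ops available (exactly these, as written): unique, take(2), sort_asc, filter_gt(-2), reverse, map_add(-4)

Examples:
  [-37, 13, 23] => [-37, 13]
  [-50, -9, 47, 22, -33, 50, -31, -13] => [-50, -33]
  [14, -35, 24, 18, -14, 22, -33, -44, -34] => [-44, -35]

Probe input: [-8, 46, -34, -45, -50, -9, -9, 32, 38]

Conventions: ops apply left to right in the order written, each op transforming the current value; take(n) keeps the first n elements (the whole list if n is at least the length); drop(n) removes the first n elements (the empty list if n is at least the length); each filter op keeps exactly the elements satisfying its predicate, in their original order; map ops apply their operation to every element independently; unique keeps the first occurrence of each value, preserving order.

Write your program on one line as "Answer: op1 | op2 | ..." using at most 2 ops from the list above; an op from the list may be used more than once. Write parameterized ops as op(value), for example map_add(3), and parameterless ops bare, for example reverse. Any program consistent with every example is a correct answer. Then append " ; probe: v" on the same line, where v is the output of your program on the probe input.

sort_asc | take(2) ; probe: [-50, -45]

Check, running the answer program on each example:
  [-37, 13, 23] -> [-37, 13, 23] -> [-37, 13]
  [-50, -9, 47, 22, -33, 50, -31, -13] -> [-50, -33, -31, -13, -9, 22, 47, 50] -> [-50, -33]
  [14, -35, 24, 18, -14, 22, -33, -44, -34] -> [-44, -35, -34, -33, -14, 14, 18, 22, 24] -> [-44, -35]
  probe: [-8, 46, -34, -45, -50, -9, -9, 32, 38] -> [-50, -45, -34, -9, -9, -8, 32, 38, 46] -> [-50, -45]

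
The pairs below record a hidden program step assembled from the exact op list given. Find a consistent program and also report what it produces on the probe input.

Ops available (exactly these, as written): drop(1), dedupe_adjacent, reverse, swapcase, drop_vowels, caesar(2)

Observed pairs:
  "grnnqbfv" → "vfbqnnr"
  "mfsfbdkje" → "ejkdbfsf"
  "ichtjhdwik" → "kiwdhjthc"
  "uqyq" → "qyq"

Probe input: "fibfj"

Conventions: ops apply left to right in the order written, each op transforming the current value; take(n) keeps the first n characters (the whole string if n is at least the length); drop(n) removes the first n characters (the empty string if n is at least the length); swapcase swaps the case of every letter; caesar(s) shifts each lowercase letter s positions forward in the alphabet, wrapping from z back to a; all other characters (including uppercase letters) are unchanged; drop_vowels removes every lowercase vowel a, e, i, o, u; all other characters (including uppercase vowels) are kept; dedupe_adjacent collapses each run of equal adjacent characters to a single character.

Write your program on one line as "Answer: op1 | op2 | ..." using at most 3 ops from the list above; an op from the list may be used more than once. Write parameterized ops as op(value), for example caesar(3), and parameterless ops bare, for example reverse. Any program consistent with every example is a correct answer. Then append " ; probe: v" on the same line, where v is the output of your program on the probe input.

drop(1) | reverse ; probe: "jfbi"

Check, running the answer program on each example:
  "grnnqbfv" -> "rnnqbfv" -> "vfbqnnr"
  "mfsfbdkje" -> "fsfbdkje" -> "ejkdbfsf"
  "ichtjhdwik" -> "chtjhdwik" -> "kiwdhjthc"
  "uqyq" -> "qyq" -> "qyq"
  probe: "fibfj" -> "ibfj" -> "jfbi"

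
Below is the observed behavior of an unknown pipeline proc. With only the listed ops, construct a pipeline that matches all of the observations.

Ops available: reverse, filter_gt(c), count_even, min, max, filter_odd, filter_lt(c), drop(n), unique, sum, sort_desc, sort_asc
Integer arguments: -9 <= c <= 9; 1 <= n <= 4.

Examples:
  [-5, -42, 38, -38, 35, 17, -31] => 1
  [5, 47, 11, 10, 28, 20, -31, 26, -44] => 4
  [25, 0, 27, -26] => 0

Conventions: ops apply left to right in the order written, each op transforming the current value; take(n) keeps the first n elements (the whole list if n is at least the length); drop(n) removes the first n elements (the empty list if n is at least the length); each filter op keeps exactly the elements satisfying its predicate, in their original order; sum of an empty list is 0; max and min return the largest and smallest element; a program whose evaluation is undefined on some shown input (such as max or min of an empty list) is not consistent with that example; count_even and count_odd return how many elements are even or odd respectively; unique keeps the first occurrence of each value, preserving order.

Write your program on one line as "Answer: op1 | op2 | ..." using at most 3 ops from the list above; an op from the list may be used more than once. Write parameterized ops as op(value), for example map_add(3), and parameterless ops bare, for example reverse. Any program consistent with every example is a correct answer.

sort_asc | drop(3) | count_even

Check, running the answer program on each example:
  [-5, -42, 38, -38, 35, 17, -31] -> [-42, -38, -31, -5, 17, 35, 38] -> [-5, 17, 35, 38] -> 1
  [5, 47, 11, 10, 28, 20, -31, 26, -44] -> [-44, -31, 5, 10, 11, 20, 26, 28, 47] -> [10, 11, 20, 26, 28, 47] -> 4
  [25, 0, 27, -26] -> [-26, 0, 25, 27] -> [27] -> 0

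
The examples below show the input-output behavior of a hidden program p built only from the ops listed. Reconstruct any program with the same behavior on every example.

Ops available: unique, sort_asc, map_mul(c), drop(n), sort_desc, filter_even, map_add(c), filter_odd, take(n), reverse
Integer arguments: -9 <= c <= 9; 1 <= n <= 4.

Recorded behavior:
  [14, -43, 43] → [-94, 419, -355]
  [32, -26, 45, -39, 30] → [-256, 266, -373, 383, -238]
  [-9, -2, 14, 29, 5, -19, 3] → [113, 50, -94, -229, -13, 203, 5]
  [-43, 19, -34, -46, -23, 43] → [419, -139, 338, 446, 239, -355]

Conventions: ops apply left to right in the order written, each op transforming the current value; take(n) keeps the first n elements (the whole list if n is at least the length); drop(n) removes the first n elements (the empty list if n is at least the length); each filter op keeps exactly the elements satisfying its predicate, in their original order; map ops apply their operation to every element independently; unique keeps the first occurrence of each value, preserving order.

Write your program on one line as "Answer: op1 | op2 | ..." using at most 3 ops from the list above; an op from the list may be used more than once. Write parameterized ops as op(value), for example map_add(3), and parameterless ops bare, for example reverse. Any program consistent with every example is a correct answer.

map_add(-3) | map_mul(-9) | map_add(5)

Check, running the answer program on each example:
  [14, -43, 43] -> [11, -46, 40] -> [-99, 414, -360] -> [-94, 419, -355]
  [32, -26, 45, -39, 30] -> [29, -29, 42, -42, 27] -> [-261, 261, -378, 378, -243] -> [-256, 266, -373, 383, -238]
  [-9, -2, 14, 29, 5, -19, 3] -> [-12, -5, 11, 26, 2, -22, 0] -> [108, 45, -99, -234, -18, 198, 0] -> [113, 50, -94, -229, -13, 203, 5]
  [-43, 19, -34, -46, -23, 43] -> [-46, 16, -37, -49, -26, 40] -> [414, -144, 333, 441, 234, -360] -> [419, -139, 338, 446, 239, -355]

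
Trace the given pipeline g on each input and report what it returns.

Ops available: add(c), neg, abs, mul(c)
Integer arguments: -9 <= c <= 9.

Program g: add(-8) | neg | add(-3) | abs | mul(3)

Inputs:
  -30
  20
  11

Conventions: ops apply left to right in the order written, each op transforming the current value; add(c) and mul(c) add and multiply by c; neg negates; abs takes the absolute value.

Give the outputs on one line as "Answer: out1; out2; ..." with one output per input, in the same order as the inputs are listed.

Execution, op by op:
  -30 -> -38 -> 38 -> 35 -> 35 -> 105
  20 -> 12 -> -12 -> -15 -> 15 -> 45
  11 -> 3 -> -3 -> -6 -> 6 -> 18

105; 45; 18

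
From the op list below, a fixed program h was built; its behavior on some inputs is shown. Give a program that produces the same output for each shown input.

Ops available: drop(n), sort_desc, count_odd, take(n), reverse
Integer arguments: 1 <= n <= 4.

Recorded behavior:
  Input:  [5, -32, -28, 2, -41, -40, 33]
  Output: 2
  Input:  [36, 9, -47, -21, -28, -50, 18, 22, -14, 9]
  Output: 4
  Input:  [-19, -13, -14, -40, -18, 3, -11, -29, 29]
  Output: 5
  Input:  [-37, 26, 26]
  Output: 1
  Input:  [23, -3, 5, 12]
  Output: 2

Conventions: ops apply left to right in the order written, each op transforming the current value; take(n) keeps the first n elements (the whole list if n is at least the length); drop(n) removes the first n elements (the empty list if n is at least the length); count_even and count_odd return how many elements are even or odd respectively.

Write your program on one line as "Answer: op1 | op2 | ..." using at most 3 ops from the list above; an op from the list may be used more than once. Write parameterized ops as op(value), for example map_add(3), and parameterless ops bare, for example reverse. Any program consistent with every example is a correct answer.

sort_desc | drop(1) | count_odd

Check, running the answer program on each example:
  [5, -32, -28, 2, -41, -40, 33] -> [33, 5, 2, -28, -32, -40, -41] -> [5, 2, -28, -32, -40, -41] -> 2
  [36, 9, -47, -21, -28, -50, 18, 22, -14, 9] -> [36, 22, 18, 9, 9, -14, -21, -28, -47, -50] -> [22, 18, 9, 9, -14, -21, -28, -47, -50] -> 4
  [-19, -13, -14, -40, -18, 3, -11, -29, 29] -> [29, 3, -11, -13, -14, -18, -19, -29, -40] -> [3, -11, -13, -14, -18, -19, -29, -40] -> 5
  [-37, 26, 26] -> [26, 26, -37] -> [26, -37] -> 1
  [23, -3, 5, 12] -> [23, 12, 5, -3] -> [12, 5, -3] -> 2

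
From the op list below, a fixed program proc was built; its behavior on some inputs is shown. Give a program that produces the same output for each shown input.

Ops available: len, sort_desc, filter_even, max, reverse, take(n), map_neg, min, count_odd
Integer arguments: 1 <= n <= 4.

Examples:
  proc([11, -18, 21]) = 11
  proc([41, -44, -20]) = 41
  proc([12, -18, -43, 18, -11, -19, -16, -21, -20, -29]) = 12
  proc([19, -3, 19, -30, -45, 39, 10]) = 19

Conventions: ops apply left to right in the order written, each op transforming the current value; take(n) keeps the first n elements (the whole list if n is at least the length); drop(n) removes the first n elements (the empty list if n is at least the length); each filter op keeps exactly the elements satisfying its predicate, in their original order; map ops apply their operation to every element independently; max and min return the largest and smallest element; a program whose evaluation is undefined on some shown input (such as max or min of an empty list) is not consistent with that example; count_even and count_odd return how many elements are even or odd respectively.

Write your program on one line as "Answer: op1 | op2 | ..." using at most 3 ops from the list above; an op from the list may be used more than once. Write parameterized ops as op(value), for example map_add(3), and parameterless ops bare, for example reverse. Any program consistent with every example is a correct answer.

take(1) | min

Check, running the answer program on each example:
  [11, -18, 21] -> [11] -> 11
  [41, -44, -20] -> [41] -> 41
  [12, -18, -43, 18, -11, -19, -16, -21, -20, -29] -> [12] -> 12
  [19, -3, 19, -30, -45, 39, 10] -> [19] -> 19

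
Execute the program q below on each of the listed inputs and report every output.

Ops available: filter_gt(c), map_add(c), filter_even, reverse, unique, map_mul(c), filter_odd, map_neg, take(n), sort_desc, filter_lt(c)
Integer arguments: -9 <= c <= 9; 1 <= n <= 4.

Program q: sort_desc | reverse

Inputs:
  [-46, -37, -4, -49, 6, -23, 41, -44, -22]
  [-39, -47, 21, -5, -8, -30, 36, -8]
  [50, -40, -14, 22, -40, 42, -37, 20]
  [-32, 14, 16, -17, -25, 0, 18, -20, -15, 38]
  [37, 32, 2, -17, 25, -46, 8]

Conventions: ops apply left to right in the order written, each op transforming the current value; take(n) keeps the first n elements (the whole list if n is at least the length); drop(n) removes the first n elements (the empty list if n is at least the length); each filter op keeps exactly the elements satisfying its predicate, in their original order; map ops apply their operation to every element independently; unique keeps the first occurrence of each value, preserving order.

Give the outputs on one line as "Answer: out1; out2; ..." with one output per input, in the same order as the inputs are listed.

Execution, op by op:
  [-46, -37, -4, -49, 6, -23, 41, -44, -22] -> [41, 6, -4, -22, -23, -37, -44, -46, -49] -> [-49, -46, -44, -37, -23, -22, -4, 6, 41]
  [-39, -47, 21, -5, -8, -30, 36, -8] -> [36, 21, -5, -8, -8, -30, -39, -47] -> [-47, -39, -30, -8, -8, -5, 21, 36]
  [50, -40, -14, 22, -40, 42, -37, 20] -> [50, 42, 22, 20, -14, -37, -40, -40] -> [-40, -40, -37, -14, 20, 22, 42, 50]
  [-32, 14, 16, -17, -25, 0, 18, -20, -15, 38] -> [38, 18, 16, 14, 0, -15, -17, -20, -25, -32] -> [-32, -25, -20, -17, -15, 0, 14, 16, 18, 38]
  [37, 32, 2, -17, 25, -46, 8] -> [37, 32, 25, 8, 2, -17, -46] -> [-46, -17, 2, 8, 25, 32, 37]

[-49, -46, -44, -37, -23, -22, -4, 6, 41]; [-47, -39, -30, -8, -8, -5, 21, 36]; [-40, -40, -37, -14, 20, 22, 42, 50]; [-32, -25, -20, -17, -15, 0, 14, 16, 18, 38]; [-46, -17, 2, 8, 25, 32, 37]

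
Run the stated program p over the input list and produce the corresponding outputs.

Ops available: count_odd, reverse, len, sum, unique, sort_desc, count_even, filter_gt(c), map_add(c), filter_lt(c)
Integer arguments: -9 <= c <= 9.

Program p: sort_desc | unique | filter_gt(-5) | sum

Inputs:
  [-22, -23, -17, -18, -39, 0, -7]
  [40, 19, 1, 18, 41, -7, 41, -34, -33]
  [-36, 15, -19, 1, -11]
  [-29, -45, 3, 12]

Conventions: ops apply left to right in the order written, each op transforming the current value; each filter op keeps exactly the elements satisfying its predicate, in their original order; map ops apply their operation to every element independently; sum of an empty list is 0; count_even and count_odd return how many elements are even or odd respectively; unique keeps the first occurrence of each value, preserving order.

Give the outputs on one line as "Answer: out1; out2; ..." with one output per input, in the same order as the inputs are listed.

Execution, op by op:
  [-22, -23, -17, -18, -39, 0, -7] -> [0, -7, -17, -18, -22, -23, -39] -> [0, -7, -17, -18, -22, -23, -39] -> [0] -> 0
  [40, 19, 1, 18, 41, -7, 41, -34, -33] -> [41, 41, 40, 19, 18, 1, -7, -33, -34] -> [41, 40, 19, 18, 1, -7, -33, -34] -> [41, 40, 19, 18, 1] -> 119
  [-36, 15, -19, 1, -11] -> [15, 1, -11, -19, -36] -> [15, 1, -11, -19, -36] -> [15, 1] -> 16
  [-29, -45, 3, 12] -> [12, 3, -29, -45] -> [12, 3, -29, -45] -> [12, 3] -> 15

0; 119; 16; 15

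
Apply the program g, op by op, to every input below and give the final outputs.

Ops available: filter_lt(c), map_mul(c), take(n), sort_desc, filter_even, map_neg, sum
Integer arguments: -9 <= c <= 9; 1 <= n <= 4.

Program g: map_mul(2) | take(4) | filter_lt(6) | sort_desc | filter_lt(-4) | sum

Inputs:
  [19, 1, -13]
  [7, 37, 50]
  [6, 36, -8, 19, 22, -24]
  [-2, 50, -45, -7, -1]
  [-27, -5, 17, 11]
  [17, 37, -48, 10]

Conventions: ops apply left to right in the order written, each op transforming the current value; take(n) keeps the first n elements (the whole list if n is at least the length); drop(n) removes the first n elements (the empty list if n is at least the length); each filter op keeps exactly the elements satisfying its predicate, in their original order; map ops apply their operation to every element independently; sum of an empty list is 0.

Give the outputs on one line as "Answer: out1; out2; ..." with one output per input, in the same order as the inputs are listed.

Execution, op by op:
  [19, 1, -13] -> [38, 2, -26] -> [38, 2, -26] -> [2, -26] -> [2, -26] -> [-26] -> -26
  [7, 37, 50] -> [14, 74, 100] -> [14, 74, 100] -> [] -> [] -> [] -> 0
  [6, 36, -8, 19, 22, -24] -> [12, 72, -16, 38, 44, -48] -> [12, 72, -16, 38] -> [-16] -> [-16] -> [-16] -> -16
  [-2, 50, -45, -7, -1] -> [-4, 100, -90, -14, -2] -> [-4, 100, -90, -14] -> [-4, -90, -14] -> [-4, -14, -90] -> [-14, -90] -> -104
  [-27, -5, 17, 11] -> [-54, -10, 34, 22] -> [-54, -10, 34, 22] -> [-54, -10] -> [-10, -54] -> [-10, -54] -> -64
  [17, 37, -48, 10] -> [34, 74, -96, 20] -> [34, 74, -96, 20] -> [-96] -> [-96] -> [-96] -> -96

-26; 0; -16; -104; -64; -96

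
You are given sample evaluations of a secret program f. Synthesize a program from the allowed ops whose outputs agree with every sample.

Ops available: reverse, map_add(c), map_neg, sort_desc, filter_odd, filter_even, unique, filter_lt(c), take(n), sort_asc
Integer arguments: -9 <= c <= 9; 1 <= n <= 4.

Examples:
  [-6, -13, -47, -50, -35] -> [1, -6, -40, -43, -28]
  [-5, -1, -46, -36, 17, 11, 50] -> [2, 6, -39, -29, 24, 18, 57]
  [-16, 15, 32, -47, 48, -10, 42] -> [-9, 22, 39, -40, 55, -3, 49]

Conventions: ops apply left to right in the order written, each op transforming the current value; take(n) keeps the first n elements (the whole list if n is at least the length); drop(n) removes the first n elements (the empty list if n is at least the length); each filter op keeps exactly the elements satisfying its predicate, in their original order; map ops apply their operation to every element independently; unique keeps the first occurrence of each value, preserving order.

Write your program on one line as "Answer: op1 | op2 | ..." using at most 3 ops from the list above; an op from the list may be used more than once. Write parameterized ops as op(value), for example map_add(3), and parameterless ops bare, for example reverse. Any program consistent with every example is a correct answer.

map_add(3) | map_add(4)

Check, running the answer program on each example:
  [-6, -13, -47, -50, -35] -> [-3, -10, -44, -47, -32] -> [1, -6, -40, -43, -28]
  [-5, -1, -46, -36, 17, 11, 50] -> [-2, 2, -43, -33, 20, 14, 53] -> [2, 6, -39, -29, 24, 18, 57]
  [-16, 15, 32, -47, 48, -10, 42] -> [-13, 18, 35, -44, 51, -7, 45] -> [-9, 22, 39, -40, 55, -3, 49]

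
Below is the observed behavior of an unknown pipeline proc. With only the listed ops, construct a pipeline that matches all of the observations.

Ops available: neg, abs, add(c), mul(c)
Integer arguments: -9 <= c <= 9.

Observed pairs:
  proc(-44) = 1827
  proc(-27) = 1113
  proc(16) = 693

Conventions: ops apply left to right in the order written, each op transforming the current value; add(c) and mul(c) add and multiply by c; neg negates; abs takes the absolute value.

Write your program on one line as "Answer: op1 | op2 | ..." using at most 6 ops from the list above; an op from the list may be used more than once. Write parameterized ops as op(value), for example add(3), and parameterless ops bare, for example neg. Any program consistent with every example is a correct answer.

mul(-2) | mul(7) | neg | add(7) | mul(-3) | abs

Check, running the answer program on each example:
  -44 -> 88 -> 616 -> -616 -> -609 -> 1827 -> 1827
  -27 -> 54 -> 378 -> -378 -> -371 -> 1113 -> 1113
  16 -> -32 -> -224 -> 224 -> 231 -> -693 -> 693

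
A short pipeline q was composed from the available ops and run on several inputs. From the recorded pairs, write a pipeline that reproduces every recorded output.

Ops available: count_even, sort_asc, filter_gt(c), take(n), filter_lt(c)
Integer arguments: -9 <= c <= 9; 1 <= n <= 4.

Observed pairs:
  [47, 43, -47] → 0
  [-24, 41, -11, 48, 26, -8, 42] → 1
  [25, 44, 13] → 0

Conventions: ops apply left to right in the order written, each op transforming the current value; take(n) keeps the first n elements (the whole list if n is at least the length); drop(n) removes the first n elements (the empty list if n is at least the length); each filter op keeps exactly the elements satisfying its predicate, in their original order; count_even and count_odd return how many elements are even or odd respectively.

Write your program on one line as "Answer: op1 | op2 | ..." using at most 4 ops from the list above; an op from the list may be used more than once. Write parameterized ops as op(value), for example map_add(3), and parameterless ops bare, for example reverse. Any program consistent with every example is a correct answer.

filter_lt(-4) | filter_lt(-8) | count_even

Check, running the answer program on each example:
  [47, 43, -47] -> [-47] -> [-47] -> 0
  [-24, 41, -11, 48, 26, -8, 42] -> [-24, -11, -8] -> [-24, -11] -> 1
  [25, 44, 13] -> [] -> [] -> 0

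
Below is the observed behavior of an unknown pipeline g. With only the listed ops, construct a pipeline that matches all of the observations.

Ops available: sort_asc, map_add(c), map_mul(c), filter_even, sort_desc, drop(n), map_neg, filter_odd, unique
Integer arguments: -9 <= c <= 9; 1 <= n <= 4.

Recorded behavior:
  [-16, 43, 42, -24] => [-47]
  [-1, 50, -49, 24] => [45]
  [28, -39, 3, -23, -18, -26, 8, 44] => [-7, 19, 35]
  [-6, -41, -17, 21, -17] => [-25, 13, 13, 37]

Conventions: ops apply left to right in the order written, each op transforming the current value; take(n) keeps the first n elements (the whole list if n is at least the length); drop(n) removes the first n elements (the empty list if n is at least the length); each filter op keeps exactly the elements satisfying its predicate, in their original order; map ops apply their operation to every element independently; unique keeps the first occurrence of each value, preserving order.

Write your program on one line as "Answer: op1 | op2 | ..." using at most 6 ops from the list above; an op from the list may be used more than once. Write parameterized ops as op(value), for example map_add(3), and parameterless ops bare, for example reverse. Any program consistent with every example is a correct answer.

drop(1) | map_add(-4) | map_neg | filter_odd | sort_asc | map_add(-8)

Check, running the answer program on each example:
  [-16, 43, 42, -24] -> [43, 42, -24] -> [39, 38, -28] -> [-39, -38, 28] -> [-39] -> [-39] -> [-47]
  [-1, 50, -49, 24] -> [50, -49, 24] -> [46, -53, 20] -> [-46, 53, -20] -> [53] -> [53] -> [45]
  [28, -39, 3, -23, -18, -26, 8, 44] -> [-39, 3, -23, -18, -26, 8, 44] -> [-43, -1, -27, -22, -30, 4, 40] -> [43, 1, 27, 22, 30, -4, -40] -> [43, 1, 27] -> [1, 27, 43] -> [-7, 19, 35]
  [-6, -41, -17, 21, -17] -> [-41, -17, 21, -17] -> [-45, -21, 17, -21] -> [45, 21, -17, 21] -> [45, 21, -17, 21] -> [-17, 21, 21, 45] -> [-25, 13, 13, 37]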